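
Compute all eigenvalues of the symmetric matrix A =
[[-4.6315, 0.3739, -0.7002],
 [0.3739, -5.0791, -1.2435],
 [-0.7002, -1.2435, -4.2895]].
sigma(A) ≈ {-6, -5, -3}

A is real symmetric, so its spectrum consists of real eigenvalues. Expanding the characteristic polynomial of the displayed matrix gives
  det(λ I - A) = p(λ) = λ^3 + (14)λ^2 + (63.0011)λ + (90.0029).
Solving p(λ) = 0 yields eigenvalues ≈ -6, -5, -3. (A is shown rounded to 4 decimals, so these recover the underlying integer eigenvalues to within that precision.)
Verification: the trace of A = -14 equals the sum of eigenvalues -14, and det(A) ≈ -90.0029 matches the eigenvalue product -90.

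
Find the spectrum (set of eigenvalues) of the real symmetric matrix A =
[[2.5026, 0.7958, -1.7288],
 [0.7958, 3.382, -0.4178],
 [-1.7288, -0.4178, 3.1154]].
sigma(A) ≈ {1, 3, 5}

A is real symmetric, so its spectrum consists of real eigenvalues. Expanding the characteristic polynomial of the displayed matrix gives
  det(λ I - A) = p(λ) = λ^3 + (-9)λ^2 + (23)λ + (-15).
Solving p(λ) = 0 yields eigenvalues ≈ 1, 3, 5. (A is shown rounded to 4 decimals, so these recover the underlying integer eigenvalues to within that precision.)
Verification: the trace of A = 9 equals the sum of eigenvalues 9, and det(A) ≈ 14.9999 matches the eigenvalue product 15.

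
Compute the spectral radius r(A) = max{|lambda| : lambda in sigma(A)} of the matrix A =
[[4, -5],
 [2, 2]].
r(A) = sqrt(18) ≈ 4.2426

The eigenvalues of A are the roots of its characteristic polynomial. With M = A (coefficients from the trace and determinant):
  p(λ) = det(λ I - M) = λ^2 - 6λ + 18.
For λ^2 - 6λ + 18 the discriminant is -36. It is negative, so the roots are the complex-conjugate pair λ = 3 ± (sqrt(36)/2) i ≈ 3 ± 3i. For a conjugate pair the product of the roots equals the constant term, so |λ|^2 = 18 and |λ| = sqrt(18) ≈ 4.2426.
Thus the eigenvalues (to 4 decimals) are 3 ± 3i (modulus 4.2426). The spectral radius is the largest modulus: r(A) = sqrt(18) ≈ 4.2426. (Cross-check: r(A) ≤ ||A||_2 ≈ 6.4125; equality holds whenever A is normal, though it can also hold for some non-normal A.)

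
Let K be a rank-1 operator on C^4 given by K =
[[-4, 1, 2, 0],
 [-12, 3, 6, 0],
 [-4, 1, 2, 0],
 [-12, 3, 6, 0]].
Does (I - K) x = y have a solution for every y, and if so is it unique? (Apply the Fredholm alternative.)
(I - K) is singular (det(I - K) = 0, i.e. 1 ∈ sigma(K)). (I - K) x = y is solvable iff y ⊥ ker((I - K)^*) = span{(-4, 1, 2, 0)}, i.e. iff -4y_1 + y_2 + 2y_3 = 0. When solvable, the solutions are x = y + c·(1, 3, 1, 3), c arbitrary (ker(I - K) = span{(1, 3, 1, 3)}, dimension 1).

K has rank 1, so it is an outer product K = u v^T: every row of K is a multiple of one row vector. Reading off the entries, u = (1, 3, 1, 3) and v = (-4, 1, 2, 0) (row i of K equals u_i·v^T). A rank-one matrix u v^T satisfies K u = u (v·u) and kills the (3)-dimensional subspace v^⊥, so its characteristic polynomial is lambda^3 (lambda - v·u) with v·u = tr K = 1. Hence the eigenvalues of I - K are 1 (multiplicity 3) and 1 - (1) = 0, so det(I - K) = 0. (Direct check: I - K =
[[5, -1, -2, 0],
 [12, -2, -6, 0],
 [4, -1, -1, 0],
 [12, -3, -6, 1]]
has determinant 0.) So 1 is an eigenvalue of K and (I - K) is not invertible. The finite-dimensional Fredholm alternative says: either (I - K) is invertible, or ker(I - K) ≠ {0} and then range(I - K) = ker((I - K)^*)^⊥, with dim ker(I - K) = dim ker((I - K)^*). We are in the second case, so we need both kernels. Kernel of I - K: (I - K) u = u - u (v·u) = u - u = 0, so ker(I - K) = span{u} = span{(1, 3, 1, 3)} (it is exactly 1-dimensional because rank(I - K) = 3). Kernel of the adjoint: K is real, so (I - K)^* = I - K^T = I - v u^T, and (I - v u^T) v = v - v (u·v) = 0; hence ker((I - K)^*) = span{v} = span{(-4, 1, 2, 0)}. Therefore (I - K) x = y is solvable iff <y, v> = 0, i.e. iff -4y_1 + y_2 + 2y_3 = 0. When this holds, K y = u (v·y) = 0, so (I - K) y = y and x = y is a particular solution; the full solution set is the line x = y + c·u = y + c·(1, 3, 1, 3), c ∈ C.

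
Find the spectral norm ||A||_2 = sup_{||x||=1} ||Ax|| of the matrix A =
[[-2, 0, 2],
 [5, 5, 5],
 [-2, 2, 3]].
||A||_2 ≈ 8.873 (= sqrt(largest eigenvalue of A^T A))

||A||_2 = sigma_max(A) = sqrt(lambda_max(A^T A)). Form the symmetric matrix M = A^T A =
[[33, 21, 15],
 [21, 29, 31],
 [15, 31, 38]].
Its characteristic polynomial (trace, sum of principal 2x2 minors, determinant of M give the coefficients) is
  p(λ) = det(λ I - M) = λ^3 - 100λ^2 + 1686λ - 900.
No integer candidate from the rational root theorem (±divisors of 900) is a root, so the roots are irrational. The cubic discriminant is Δ = 8364942576 > 0, so there are three distinct real roots. p(0) = -900 and p(1) = 687 have opposite signs, so a root lies in (0, 1); Newton's method refines it to λ ≈ 0.5518. p(20) = 820 and p(21) = -333 have opposite signs, so a root lies in (20, 21); Newton's method refines it to λ ≈ 20.7179. p(78) = -3240 and p(79) = 1233 have opposite signs, so a root lies in (78, 79); Newton's method refines it to λ ≈ 78.7303. Check (Vieta): the three roots sum to 100, matching tr M = 100.
So the eigenvalues of A^T A are ≈ 0.5518, 20.7179, 78.7303 (all ≥ 0, as they must be for A^T A). The largest is λ_max ≈ 78.7303, hence ||A||_2 = sqrt(λ_max) ≈ 8.873.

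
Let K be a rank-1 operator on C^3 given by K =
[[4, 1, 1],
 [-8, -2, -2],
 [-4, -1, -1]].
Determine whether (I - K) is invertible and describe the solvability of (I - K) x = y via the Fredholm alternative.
(I - K) is singular (det(I - K) = 0, i.e. 1 ∈ sigma(K)). (I - K) x = y is solvable iff y ⊥ ker((I - K)^*) = span{(4, 1, 1)}, i.e. iff 4y_1 + y_2 + y_3 = 0. When solvable, the solutions are x = y + c·(1, -2, -1), c arbitrary (ker(I - K) = span{(1, -2, -1)}, dimension 1).

K has rank 1, so it is an outer product K = u v^T: every row of K is a multiple of one row vector. Reading off the entries, u = (1, -2, -1) and v = (4, 1, 1) (row i of K equals u_i·v^T). A rank-one matrix u v^T satisfies K u = u (v·u) and kills the (2)-dimensional subspace v^⊥, so its characteristic polynomial is lambda^2 (lambda - v·u) with v·u = tr K = 1. Hence the eigenvalues of I - K are 1 (multiplicity 2) and 1 - (1) = 0, so det(I - K) = 0. (Direct check: I - K =
[[-3, -1, -1],
 [8, 3, 2],
 [4, 1, 2]]
has determinant 0.) So 1 is an eigenvalue of K and (I - K) is not invertible. The finite-dimensional Fredholm alternative says: either (I - K) is invertible, or ker(I - K) ≠ {0} and then range(I - K) = ker((I - K)^*)^⊥, with dim ker(I - K) = dim ker((I - K)^*). We are in the second case, so we need both kernels. Kernel of I - K: (I - K) u = u - u (v·u) = u - u = 0, so ker(I - K) = span{u} = span{(1, -2, -1)} (it is exactly 1-dimensional because rank(I - K) = 2). Kernel of the adjoint: K is real, so (I - K)^* = I - K^T = I - v u^T, and (I - v u^T) v = v - v (u·v) = 0; hence ker((I - K)^*) = span{v} = span{(4, 1, 1)}. Therefore (I - K) x = y is solvable iff <y, v> = 0, i.e. iff 4y_1 + y_2 + y_3 = 0. When this holds, K y = u (v·y) = 0, so (I - K) y = y and x = y is a particular solution; the full solution set is the line x = y + c·u = y + c·(1, -2, -1), c ∈ C.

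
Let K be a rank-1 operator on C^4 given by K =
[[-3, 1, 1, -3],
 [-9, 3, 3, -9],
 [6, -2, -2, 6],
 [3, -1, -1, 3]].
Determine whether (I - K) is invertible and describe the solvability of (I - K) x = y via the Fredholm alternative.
(I - K) is singular (det(I - K) = 0, i.e. 1 ∈ sigma(K)). (I - K) x = y is solvable iff y ⊥ ker((I - K)^*) = span{(-3, 1, 1, -3)}, i.e. iff -3y_1 + y_2 + y_3 - 3y_4 = 0. When solvable, the solutions are x = y + c·(1, 3, -2, -1), c arbitrary (ker(I - K) = span{(1, 3, -2, -1)}, dimension 1).

K has rank 1, so it is an outer product K = u v^T: every row of K is a multiple of one row vector. Reading off the entries, u = (1, 3, -2, -1) and v = (-3, 1, 1, -3) (row i of K equals u_i·v^T). A rank-one matrix u v^T satisfies K u = u (v·u) and kills the (3)-dimensional subspace v^⊥, so its characteristic polynomial is lambda^3 (lambda - v·u) with v·u = tr K = 1. Hence the eigenvalues of I - K are 1 (multiplicity 3) and 1 - (1) = 0, so det(I - K) = 0. (Direct check: I - K =
[[4, -1, -1, 3],
 [9, -2, -3, 9],
 [-6, 2, 3, -6],
 [-3, 1, 1, -2]]
has determinant 0.) So 1 is an eigenvalue of K and (I - K) is not invertible. The finite-dimensional Fredholm alternative says: either (I - K) is invertible, or ker(I - K) ≠ {0} and then range(I - K) = ker((I - K)^*)^⊥, with dim ker(I - K) = dim ker((I - K)^*). We are in the second case, so we need both kernels. Kernel of I - K: (I - K) u = u - u (v·u) = u - u = 0, so ker(I - K) = span{u} = span{(1, 3, -2, -1)} (it is exactly 1-dimensional because rank(I - K) = 3). Kernel of the adjoint: K is real, so (I - K)^* = I - K^T = I - v u^T, and (I - v u^T) v = v - v (u·v) = 0; hence ker((I - K)^*) = span{v} = span{(-3, 1, 1, -3)}. Therefore (I - K) x = y is solvable iff <y, v> = 0, i.e. iff -3y_1 + y_2 + y_3 - 3y_4 = 0. When this holds, K y = u (v·y) = 0, so (I - K) y = y and x = y is a particular solution; the full solution set is the line x = y + c·u = y + c·(1, 3, -2, -1), c ∈ C.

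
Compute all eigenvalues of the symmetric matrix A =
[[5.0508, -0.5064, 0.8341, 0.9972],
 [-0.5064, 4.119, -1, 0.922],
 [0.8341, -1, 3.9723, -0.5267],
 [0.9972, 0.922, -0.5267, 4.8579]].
sigma(A) ≈ {3, 6} (3 with multiplicity 2, 6 with multiplicity 2)

A is real symmetric, so its spectrum consists of real eigenvalues. Expanding the characteristic polynomial of the displayed matrix gives
  det(λ I - A) = p(λ) = λ^4 + (-18)λ^3 + (117)λ^2 + (-324)λ + (324).
Solving p(λ) = 0 yields eigenvalues ≈ 3, 3, 6, 6. (A is shown rounded to 4 decimals, so these recover the underlying integer eigenvalues to within that precision.)
Verification: the trace of A = 18 equals the sum of eigenvalues 18, and det(A) ≈ 323.9996 matches the eigenvalue product 324.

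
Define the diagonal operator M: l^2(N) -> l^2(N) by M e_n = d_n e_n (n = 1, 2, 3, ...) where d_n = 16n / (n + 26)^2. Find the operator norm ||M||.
||M|| = 2/13 (attained at n = 26)

For M diagonal, ||M|| = sup_n |d_n|. Treat f(x) = 16x / (x + 26)^2 for real x > 0. By the quotient rule, f'(x) = 16(26 - x)/(x + 26)^3, which is positive for x < 26 and negative for x > 26. So f has a unique maximum at x = 26, and since 26 is a positive integer, the supremum over n ≥ 1 is attained at n = 26: d_26 = 16·26/(26 + 26)^2 = 16·26/2704 = 2/13. Hence ||M|| = 2/13.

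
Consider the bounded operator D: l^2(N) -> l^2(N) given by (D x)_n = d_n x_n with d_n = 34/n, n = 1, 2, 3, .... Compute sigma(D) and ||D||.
sigma(D) = {34/n : n ≥ 1} ∪ {0}; ||D|| = 34

A bounded diagonal operator on l^2 with diagonal entries d_n has spectrum equal to the closure of {d_n : n ≥ 1}: every d_n is an eigenvalue (with eigenvector e_n), so {d_n} ⊂ sigma(D); the spectrum is closed, so its closure is too; and for lambda not in the closure, (D - lambda I) has bounded inverse (the diagonal entries 1/(d_n - lambda) are bounded). For our sequence d_n = 34/n, n = 1, 2, 3, ...:
  - {d_n} = {34/n : n ≥ 1}; the only limit point is 0
  - closure = {34/n : n ≥ 1} ∪ {0}
For the norm: a diagonal operator has ||D|| = sup_n |d_n|. Here d_n = 34/n is positive and decreasing, so sup_n |d_n| = d_1 = 34. So ||D|| = 34.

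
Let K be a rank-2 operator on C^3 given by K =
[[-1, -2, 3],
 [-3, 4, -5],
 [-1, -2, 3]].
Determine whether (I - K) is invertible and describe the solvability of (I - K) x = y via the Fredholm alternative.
(I - K) is invertible (det(I - K) = -13 ≠ 0), so for every y in C^3 the equation (I - K) x = y has a unique solution.

K has rank 2 and factors as K = U V^T = u1 v1^T + u2 v2^T with u1 = (-1, 3, -1), v1 = (1, 2, -3), u2 = (0, 2, 0), v2 = (-3, -1, 2) (multiplying out reproduces the displayed K). The nonzero eigenvalues of U V^T coincide with those of the 2 x 2 matrix G = V^T U = [[v1·u1, v1·u2], [v2·u1, v2·u2]] = [[8, 4], [-2, -2]], and by the Sylvester determinant identity det(I_3 - U V^T) = det(I_2 - V^T U) = det([[-7, -4], [2, 3]]) = (-7)(3) - (-4)(2) = -13. (Direct check: I - K =
[[2, 2, -3],
 [3, -3, 5],
 [1, 2, -2]]
has determinant -13.) The finite-dimensional Fredholm alternative says: either (I - K) is invertible, or ker(I - K) ≠ {0} and then range(I - K) = ker((I - K)^*)^⊥, with dim ker(I - K) = dim ker((I - K)^*). Since det(I - K) ≠ 0, 1 is not an eigenvalue of K and ker(I - K) = {0}, so we are in the first case: for every y there is a unique x = (I - K)^(-1) y. (Explicitly, by the Woodbury identity, (I - U V^T)^(-1) = I + U (I_2 - G)^(-1) V^T.)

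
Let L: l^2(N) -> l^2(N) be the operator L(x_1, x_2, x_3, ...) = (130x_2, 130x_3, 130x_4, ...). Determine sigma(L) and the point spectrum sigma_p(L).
sigma(L) = closed disk {z in C : |z| ≤ 130}; sigma_p(L) = open disk {z in C : |z| < 130}

Note L = 130·V where V is the unit left shift (V x)_k = x_{k+1}; so sigma(L) = 130·sigma(V) and ||L|| = 130||V||. ||L x||^2 = 16900sum_{k≥2} |x_k|^2 ≤ 16900||x||^2, with equality on {x : x_1 = 0}, so ||L|| = 130. For any lambda with |lambda| < 130, set r = lambda/130 (|r| < 1); the vector x = (1, r, r^2, ...) is in l^2 and satisfies L x = 130(r, r^2, ...) = lambda x, so lambda is an eigenvalue. On the boundary |lambda| = 130 the geometric series diverges, so no l^2 eigenvector exists, but these lambda lie in the approximate point spectrum. Hence sigma(L) is the closed disk of radius 130 and sigma_p(L) is the open disk.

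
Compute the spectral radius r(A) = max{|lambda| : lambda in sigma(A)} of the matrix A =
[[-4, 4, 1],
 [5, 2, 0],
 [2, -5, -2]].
r(A) ≈ 7.1193

The eigenvalues of A are the roots of its characteristic polynomial. With M = A (coefficients from the trace, the sum of principal 2x2 minors, and det A):
  p(λ) = det(λ I - M) = λ^3 + 4λ^2 - 26λ - 27.
No integer candidate from the rational root theorem (±divisors of 27) is a root, so the roots are irrational. The cubic discriminant is Δ = 118893 > 0, so there are three distinct real roots. p(-8) = -75 and p(-7) = 8 have opposite signs, so a root lies in (-8, -7); Newton's method refines it to λ ≈ -7.1193. p(-1) = 2 and p(0) = -27 have opposite signs, so a root lies in (-1, 0); Newton's method refines it to λ ≈ -0.9353. p(4) = -3 and p(5) = 68 have opposite signs, so a root lies in (4, 5); Newton's method refines it to λ ≈ 4.0547. Check (Vieta): the three roots sum to -4, matching tr M = -4.
Thus the eigenvalues (to 4 decimals) are -7.1193 (modulus 7.1193); -0.9353 (modulus 0.9353); 4.0547 (modulus 4.0547). The spectral radius is the largest modulus: r(A) ≈ 7.1193. (Cross-check: r(A) ≤ ||A||_2 ≈ 8.0662; equality holds whenever A is normal, though it can also hold for some non-normal A.)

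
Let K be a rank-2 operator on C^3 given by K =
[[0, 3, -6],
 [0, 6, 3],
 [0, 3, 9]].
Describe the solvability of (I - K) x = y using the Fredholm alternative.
(I - K) is invertible (det(I - K) = 31 ≠ 0), so for every y in C^3 the equation (I - K) x = y has a unique solution.

K has rank 2 and factors as K = U V^T = u1 v1^T + u2 v2^T with u1 = (0, -3, -3), v1 = (0, -2, -1), u2 = (-3, 0, 3), v2 = (0, -1, 2) (multiplying out reproduces the displayed K). The nonzero eigenvalues of U V^T coincide with those of the 2 x 2 matrix G = V^T U = [[v1·u1, v1·u2], [v2·u1, v2·u2]] = [[9, -3], [-3, 6]], and by the Sylvester determinant identity det(I_3 - U V^T) = det(I_2 - V^T U) = det([[-8, 3], [3, -5]]) = (-8)(-5) - (3)(3) = 31. (Direct check: I - K =
[[1, -3, 6],
 [0, -5, -3],
 [0, -3, -8]]
has determinant 31.) The finite-dimensional Fredholm alternative says: either (I - K) is invertible, or ker(I - K) ≠ {0} and then range(I - K) = ker((I - K)^*)^⊥, with dim ker(I - K) = dim ker((I - K)^*). Since det(I - K) ≠ 0, 1 is not an eigenvalue of K and ker(I - K) = {0}, so we are in the first case: for every y there is a unique x = (I - K)^(-1) y. (Explicitly, by the Woodbury identity, (I - U V^T)^(-1) = I + U (I_2 - G)^(-1) V^T.)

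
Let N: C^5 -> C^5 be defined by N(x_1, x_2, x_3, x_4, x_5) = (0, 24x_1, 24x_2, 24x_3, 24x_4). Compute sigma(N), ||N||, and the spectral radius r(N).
sigma(N) = {0}; ||N|| = 24; r(N) = 0. (N is nilpotent with N^5 = 0.)

On C^5, N is a strictly lower-triangular matrix with 24 on the subdiagonal and zeros elsewhere, so its characteristic polynomial is lambda^5 and every eigenvalue is 0: sigma(N) = {0}. For the operator norm, N e_i = 24e_{i+1} for i = 1, ..., 4 and N e_5 = 0, so the singular values of N are 24 (with multiplicity 4) and 0; hence ||N|| = 24. The spectral radius r(N) = max|lambda| = 0. Note ||N|| > r(N) — characteristic of non-normal nilpotent operators. Indeed N^5 = 0.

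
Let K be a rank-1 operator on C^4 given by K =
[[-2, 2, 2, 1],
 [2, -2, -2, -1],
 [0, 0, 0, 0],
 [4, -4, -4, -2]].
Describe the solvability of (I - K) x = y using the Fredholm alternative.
(I - K) is invertible (det(I - K) = 7 ≠ 0), so for every y in C^4 the equation (I - K) x = y has a unique solution.

K has rank 1, so it is an outer product K = u v^T: every row of K is a multiple of one row vector. Reading off the entries, u = (1, -1, 0, -2) and v = (-2, 2, 2, 1) (row i of K equals u_i·v^T). A rank-one matrix u v^T satisfies K u = u (v·u) and kills the (3)-dimensional subspace v^⊥, so its characteristic polynomial is lambda^3 (lambda - v·u) with v·u = tr K = -6. Hence the eigenvalues of I - K are 1 (multiplicity 3) and 1 - (-6) = 7, so det(I - K) = 7. (Direct check: I - K =
[[3, -2, -2, -1],
 [-2, 3, 2, 1],
 [0, 0, 1, 0],
 [-4, 4, 4, 3]]
has determinant 7.) The finite-dimensional Fredholm alternative says: either (I - K) is invertible, or ker(I - K) ≠ {0} and then range(I - K) = ker((I - K)^*)^⊥, with dim ker(I - K) = dim ker((I - K)^*). Since det(I - K) ≠ 0, 1 is not an eigenvalue of K and ker(I - K) = {0}, so we are in the first case: for every y there is a unique x = (I - K)^(-1) y. Explicitly, by the Sherman–Morrison formula, (I - u v^T)^(-1) = I + u v^T/(1 - v·u), i.e. (I - K)^(-1) = I + K/(7).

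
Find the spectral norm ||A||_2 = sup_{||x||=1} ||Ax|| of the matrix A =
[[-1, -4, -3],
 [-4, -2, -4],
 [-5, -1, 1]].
||A||_2 ≈ 8.0108 (= sqrt(largest eigenvalue of A^T A))

||A||_2 = sigma_max(A) = sqrt(lambda_max(A^T A)). Form the symmetric matrix M = A^T A =
[[42, 17, 14],
 [17, 21, 19],
 [14, 19, 26]].
Its characteristic polynomial (trace, sum of principal 2x2 minors, determinant of M give the coefficients) is
  p(λ) = det(λ I - M) = λ^3 - 89λ^2 + 1674λ - 5184.
No integer candidate from the rational root theorem (±divisors of 5184) is a root, so the roots are irrational. The cubic discriminant is Δ = 1991138436 > 0, so there are three distinct real roots. p(3) = -936 and p(4) = 152 have opposite signs, so a root lies in (3, 4); Newton's method refines it to λ ≈ 3.8512. p(20) = 696 and p(21) = -18 have opposite signs, so a root lies in (20, 21); Newton's method refines it to λ ≈ 20.9757. p(64) = -448 and p(65) = 2226 have opposite signs, so a root lies in (64, 65); Newton's method refines it to λ ≈ 64.1731. Check (Vieta): the three roots sum to 89, matching tr M = 89.
So the eigenvalues of A^T A are ≈ 3.8512, 20.9757, 64.1731 (all ≥ 0, as they must be for A^T A). The largest is λ_max ≈ 64.1731, hence ||A||_2 = sqrt(λ_max) ≈ 8.0108.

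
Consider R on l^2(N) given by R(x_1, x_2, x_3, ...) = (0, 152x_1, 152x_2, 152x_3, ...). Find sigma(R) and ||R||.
sigma(R) = closed disk {z in C : |z| ≤ 152}; ||R|| = 152

Note R = 152·U where U is the unit right shift (U x)_k = x_{k-1} (with x_0 := 0); so ||R|| = 152||U|| and sigma(R) = 152·sigma(U). ||R x||^2 = sum_{k≥1} |152x_k|^2 = 23104||x||^2, so ||R|| = 152 and sigma(R) ⊂ {|z| ≤ 152}. For any |lambda| < 152, the equation (R - lambda I) x = 0 forces x_1 = 0, then 152x_k = lambda x_{k+1} ⇒ x = 0, so R has no eigenvalues. But (R - lambda I) is not surjective for |lambda| < 152: solving (R - lambda I) x = e_1 would require x_n proportional to (lambda/152)^(-n), which is not in l^2. So every |lambda| < 152 lies in the residual spectrum. The boundary |lambda| = 152 is in the approximate point spectrum (the spectrum is closed). Hence sigma(R) is the closed disk of radius 152.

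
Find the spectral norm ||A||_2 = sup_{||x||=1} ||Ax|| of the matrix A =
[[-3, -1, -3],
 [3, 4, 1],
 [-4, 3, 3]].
||A||_2 ≈ 6.3113 (= sqrt(largest eigenvalue of A^T A))

||A||_2 = sigma_max(A) = sqrt(lambda_max(A^T A)). Form the symmetric matrix M = A^T A =
[[34, 3, 0],
 [3, 26, 16],
 [0, 16, 19]].
Its characteristic polynomial (trace, sum of principal 2x2 minors, determinant of M give the coefficients) is
  p(λ) = det(λ I - M) = λ^3 - 79λ^2 + 1759λ - 7921.
No integer candidate from the rational root theorem (±divisors of 7921) is a root, so the roots are irrational. The cubic discriminant is Δ = 37498880 > 0, so there are three distinct real roots. p(5) = -976 and p(6) = 5 have opposite signs, so a root lies in (5, 6); Newton's method refines it to λ ≈ 5.9946. p(33) = 32 and p(34) = -135 have opposite signs, so a root lies in (33, 34); Newton's method refines it to λ ≈ 33.1734. p(39) = -160 and p(40) = 39 have opposite signs, so a root lies in (39, 40); Newton's method refines it to λ ≈ 39.832. Check (Vieta): the three roots sum to 79, matching tr M = 79.
So the eigenvalues of A^T A are ≈ 5.9946, 33.1734, 39.832 (all ≥ 0, as they must be for A^T A). The largest is λ_max ≈ 39.832, hence ||A||_2 = sqrt(λ_max) ≈ 6.3113.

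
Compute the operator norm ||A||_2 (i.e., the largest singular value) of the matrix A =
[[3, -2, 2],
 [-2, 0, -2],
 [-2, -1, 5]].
||A||_2 ≈ 5.976 (= sqrt(largest eigenvalue of A^T A))

||A||_2 = sigma_max(A) = sqrt(lambda_max(A^T A)). Form the symmetric matrix M = A^T A =
[[17, -4, 0],
 [-4, 5, -9],
 [0, -9, 33]].
Its characteristic polynomial (trace, sum of principal 2x2 minors, determinant of M give the coefficients) is
  p(λ) = det(λ I - M) = λ^3 - 55λ^2 + 714λ - 900.
No integer candidate from the rational root theorem (±divisors of 900) is a root, so the roots are irrational. The cubic discriminant is Δ = 101509524 > 0, so there are three distinct real roots. p(1) = -240 and p(2) = 316 have opposite signs, so a root lies in (1, 2); Newton's method refines it to λ ≈ 1.4096. p(17) = 256 and p(18) = -36 have opposite signs, so a root lies in (17, 18); Newton's method refines it to λ ≈ 17.8775. p(35) = -410 and p(36) = 180 have opposite signs, so a root lies in (35, 36); Newton's method refines it to λ ≈ 35.7129. Check (Vieta): the three roots sum to 55, matching tr M = 55.
So the eigenvalues of A^T A are ≈ 1.4096, 17.8775, 35.7129 (all ≥ 0, as they must be for A^T A). The largest is λ_max ≈ 35.7129, hence ||A||_2 = sqrt(λ_max) ≈ 5.976.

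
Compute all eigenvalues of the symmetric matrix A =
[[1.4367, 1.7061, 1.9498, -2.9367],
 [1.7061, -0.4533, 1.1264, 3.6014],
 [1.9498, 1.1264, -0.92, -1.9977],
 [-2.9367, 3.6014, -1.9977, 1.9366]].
sigma(A) ≈ {-5, -2, 3, 6}

A is real symmetric, so its spectrum consists of real eigenvalues. Expanding the characteristic polynomial of the displayed matrix gives
  det(λ I - A) = p(λ) = λ^4 + (-2)λ^3 + (-35)λ^2 + (36)λ + (179.9982).
Solving p(λ) = 0 yields eigenvalues ≈ -5, -2, 3, 6. (A is shown rounded to 4 decimals, so these recover the underlying integer eigenvalues to within that precision.)
Verification: the trace of A = 2 equals the sum of eigenvalues 2, and det(A) ≈ 179.9982 matches the eigenvalue product 180.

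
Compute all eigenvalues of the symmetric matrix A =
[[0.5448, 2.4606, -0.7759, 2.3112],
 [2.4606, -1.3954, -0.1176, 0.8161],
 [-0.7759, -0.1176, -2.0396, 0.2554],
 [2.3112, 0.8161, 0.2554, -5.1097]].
sigma(A) ≈ {-6, -3, -2, 3}

A is real symmetric, so its spectrum consists of real eigenvalues. Expanding the characteristic polynomial of the displayed matrix gives
  det(λ I - A) = p(λ) = λ^4 + (8)λ^3 + (3)λ^2 + (-72.0013)λ + (-108).
Solving p(λ) = 0 yields eigenvalues ≈ -6, -3, -2, 3. (A is shown rounded to 4 decimals, so these recover the underlying integer eigenvalues to within that precision.)
Verification: the trace of A = -8 equals the sum of eigenvalues -8, and det(A) ≈ -108.0006 matches the eigenvalue product -108.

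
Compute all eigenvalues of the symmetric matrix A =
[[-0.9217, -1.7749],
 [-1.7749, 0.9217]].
sigma(A) ≈ {-2, 2}

A is real symmetric, so its spectrum consists of real eigenvalues. Expanding the characteristic polynomial of the displayed matrix gives
  det(λ I - A) = p(λ) = λ^2 + (0)λ + (-4).
Solving p(λ) = 0 yields eigenvalues ≈ -2, 2. (A is shown rounded to 4 decimals, so these recover the underlying integer eigenvalues to within that precision.)
Verification: the trace of A = 0 equals the sum of eigenvalues 0, and det(A) ≈ -3.9998 matches the eigenvalue product -4.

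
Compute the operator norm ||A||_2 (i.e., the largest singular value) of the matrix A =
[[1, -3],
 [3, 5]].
||A||_2 = sqrt((44 + sqrt(1152))/2) ≈ 6.2426 (= sqrt(largest eigenvalue of A^T A))

||A||_2 = sigma_max(A) = sqrt(lambda_max(A^T A)). Form the symmetric matrix M = A^T A =
[[10, 12],
 [12, 34]].
Its characteristic polynomial (trace, determinant of M give the coefficients) is
  p(λ) = det(λ I - M) = λ^2 - 44λ + 196.
For λ^2 - 44λ + 196 the discriminant is 1152. It is nonnegative but not a perfect square, so the roots are real and irrational: λ = (44 ± sqrt(1152))/2 ≈ 38.9706, 5.0294.
So the eigenvalues of A^T A are ≈ 5.0294, 38.9706 (all ≥ 0, as they must be for A^T A). The largest is λ_max = (44 + sqrt(1152))/2 ≈ 38.9706, hence ||A||_2 = sqrt(λ_max) = sqrt((44 + sqrt(1152))/2) ≈ 6.2426.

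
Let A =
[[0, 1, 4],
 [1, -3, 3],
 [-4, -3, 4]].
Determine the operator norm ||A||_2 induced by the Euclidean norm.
||A||_2 ≈ 7.5175 (= sqrt(largest eigenvalue of A^T A))

||A||_2 = sigma_max(A) = sqrt(lambda_max(A^T A)). Form the symmetric matrix M = A^T A =
[[17, 9, -13],
 [9, 19, -17],
 [-13, -17, 41]].
Its characteristic polynomial (trace, sum of principal 2x2 minors, determinant of M give the coefficients) is
  p(λ) = det(λ I - M) = λ^3 - 77λ^2 + 1260λ - 5776.
No integer candidate from the rational root theorem (±divisors of 5776) is a root, so the roots are irrational. The cubic discriminant is Δ = 49834576 > 0, so there are three distinct real roots. p(8) = -112 and p(9) = 56 have opposite signs, so a root lies in (8, 9); Newton's method refines it to λ ≈ 8.5928. p(11) = 98 and p(12) = -16 have opposite signs, so a root lies in (11, 12); Newton's method refines it to λ ≈ 11.8945. p(56) = -1072 and p(57) = 1064 have opposite signs, so a root lies in (56, 57); Newton's method refines it to λ ≈ 56.5127. Check (Vieta): the three roots sum to 77, matching tr M = 77.
So the eigenvalues of A^T A are ≈ 8.5928, 11.8945, 56.5127 (all ≥ 0, as they must be for A^T A). The largest is λ_max ≈ 56.5127, hence ||A||_2 = sqrt(λ_max) ≈ 7.5175.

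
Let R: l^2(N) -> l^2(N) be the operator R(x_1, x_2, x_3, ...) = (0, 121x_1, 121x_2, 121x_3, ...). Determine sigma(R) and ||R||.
sigma(R) = closed disk {z in C : |z| ≤ 121}; ||R|| = 121

Note R = 121·U where U is the unit right shift (U x)_k = x_{k-1} (with x_0 := 0); so ||R|| = 121||U|| and sigma(R) = 121·sigma(U). ||R x||^2 = sum_{k≥1} |121x_k|^2 = 14641||x||^2, so ||R|| = 121 and sigma(R) ⊂ {|z| ≤ 121}. For any |lambda| < 121, the equation (R - lambda I) x = 0 forces x_1 = 0, then 121x_k = lambda x_{k+1} ⇒ x = 0, so R has no eigenvalues. But (R - lambda I) is not surjective for |lambda| < 121: solving (R - lambda I) x = e_1 would require x_n proportional to (lambda/121)^(-n), which is not in l^2. So every |lambda| < 121 lies in the residual spectrum. The boundary |lambda| = 121 is in the approximate point spectrum (the spectrum is closed). Hence sigma(R) is the closed disk of radius 121.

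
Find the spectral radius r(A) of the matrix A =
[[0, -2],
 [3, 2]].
r(A) = sqrt(6) ≈ 2.4495

The eigenvalues of A are the roots of its characteristic polynomial. With M = A (coefficients from the trace and determinant):
  p(λ) = det(λ I - M) = λ^2 - 2λ + 6.
For λ^2 - 2λ + 6 the discriminant is -20. It is negative, so the roots are the complex-conjugate pair λ = 1 ± (sqrt(20)/2) i ≈ 1 ± 2.2361i. For a conjugate pair the product of the roots equals the constant term, so |λ|^2 = 6 and |λ| = sqrt(6) ≈ 2.4495.
Thus the eigenvalues (to 4 decimals) are 1 ± 2.2361i (modulus 2.4495). The spectral radius is the largest modulus: r(A) = sqrt(6) ≈ 2.4495. (Cross-check: r(A) ≤ ||A||_2 ≈ 3.8106; equality holds whenever A is normal, though it can also hold for some non-normal A.)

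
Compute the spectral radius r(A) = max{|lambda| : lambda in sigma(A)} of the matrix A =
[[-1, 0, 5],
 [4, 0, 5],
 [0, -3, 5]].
r(A) ≈ 5.286

The eigenvalues of A are the roots of its characteristic polynomial. With M = A (coefficients from the trace, the sum of principal 2x2 minors, and det A):
  p(λ) = det(λ I - M) = λ^3 - 4λ^2 + 10λ + 75.
No integer candidate from the rational root theorem (±divisors of 75) is a root, so the roots are irrational. The cubic discriminant is Δ = -189075 < 0, so there is one real root and a complex-conjugate pair. p(-3) = -18 and p(-2) = 31 have opposite signs, so a root lies in (-3, -2); Newton's method refines it to λ ≈ -2.6842. Dividing out (λ - (-2.6842)) leaves approximately λ^2 - 6.6842λ + 27.9415. For λ^2 - 6.6842λ + 27.9415 the discriminant is -67.0878. It is negative, so the remaining roots are the complex-conjugate pair λ ≈ 3.3421 ± 4.0954i. Their product equals the constant term, so |λ|^2 ≈ 27.9415 and |λ| ≈ 5.286.
Thus the eigenvalues (to 4 decimals) are -2.6842 (modulus 2.6842); 3.3421 ± 4.0954i (modulus 5.286). The spectral radius is the largest modulus: r(A) ≈ 5.286. (Cross-check: r(A) ≤ ||A||_2 ≈ 9.0324; equality holds whenever A is normal, though it can also hold for some non-normal A.)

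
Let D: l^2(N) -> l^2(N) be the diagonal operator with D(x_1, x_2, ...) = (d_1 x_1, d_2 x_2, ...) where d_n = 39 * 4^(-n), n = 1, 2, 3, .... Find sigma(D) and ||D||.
sigma(D) = {39 * 4^(-n) : n ≥ 1} ∪ {0}; ||D|| = 39/4

A bounded diagonal operator on l^2 with diagonal entries d_n has spectrum equal to the closure of {d_n : n ≥ 1}: every d_n is an eigenvalue (with eigenvector e_n), so {d_n} ⊂ sigma(D); the spectrum is closed, so its closure is too; and for lambda not in the closure, (D - lambda I) has bounded inverse (the diagonal entries 1/(d_n - lambda) are bounded). For our sequence d_n = 39 * 4^(-n), n = 1, 2, 3, ...:
  - {d_n} = {39 * 4^(-n) : n ≥ 1}; the only limit point is 0
  - closure = {39 * 4^(-n) : n ≥ 1} ∪ {0}
For the norm: a diagonal operator has ||D|| = sup_n |d_n|. Here d_n = 39 * 4^(-n) is positive and decreasing, so sup_n |d_n| = d_1 = 39/4. So ||D|| = 39/4.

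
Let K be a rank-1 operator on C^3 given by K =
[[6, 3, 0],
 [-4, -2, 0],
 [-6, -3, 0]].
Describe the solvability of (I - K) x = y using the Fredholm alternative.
(I - K) is invertible (det(I - K) = -3 ≠ 0), so for every y in C^3 the equation (I - K) x = y has a unique solution.

K has rank 1, so it is an outer product K = u v^T: every row of K is a multiple of one row vector. Reading off the entries, u = (3, -2, -3) and v = (2, 1, 0) (row i of K equals u_i·v^T). A rank-one matrix u v^T satisfies K u = u (v·u) and kills the (2)-dimensional subspace v^⊥, so its characteristic polynomial is lambda^2 (lambda - v·u) with v·u = tr K = 4. Hence the eigenvalues of I - K are 1 (multiplicity 2) and 1 - (4) = -3, so det(I - K) = -3. (Direct check: I - K =
[[-5, -3, 0],
 [4, 3, 0],
 [6, 3, 1]]
has determinant -3.) The finite-dimensional Fredholm alternative says: either (I - K) is invertible, or ker(I - K) ≠ {0} and then range(I - K) = ker((I - K)^*)^⊥, with dim ker(I - K) = dim ker((I - K)^*). Since det(I - K) ≠ 0, 1 is not an eigenvalue of K and ker(I - K) = {0}, so we are in the first case: for every y there is a unique x = (I - K)^(-1) y. Explicitly, by the Sherman–Morrison formula, (I - u v^T)^(-1) = I + u v^T/(1 - v·u), i.e. (I - K)^(-1) = I + K/(-3).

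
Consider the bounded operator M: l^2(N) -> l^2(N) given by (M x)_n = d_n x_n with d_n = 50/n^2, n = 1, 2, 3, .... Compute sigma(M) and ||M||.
sigma(M) = {50/n^2 : n ≥ 1} ∪ {0}; ||M|| = 50

A bounded diagonal operator on l^2 with diagonal entries d_n has spectrum equal to the closure of {d_n : n ≥ 1}: every d_n is an eigenvalue (with eigenvector e_n), so {d_n} ⊂ sigma(M); the spectrum is closed, so its closure is too; and for lambda not in the closure, (M - lambda I) has bounded inverse (the diagonal entries 1/(d_n - lambda) are bounded). For our sequence d_n = 50/n^2, n = 1, 2, 3, ...:
  - {d_n} = {50/n^2 : n ≥ 1}; the only limit point is 0
  - closure = {50/n^2 : n ≥ 1} ∪ {0}
For the norm: a diagonal operator has ||M|| = sup_n |d_n|. Here d_n = 50/n^2 is positive and decreasing, so sup_n |d_n| = d_1 = 50. So ||M|| = 50.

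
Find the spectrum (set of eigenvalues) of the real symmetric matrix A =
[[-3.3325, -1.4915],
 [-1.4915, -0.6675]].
sigma(A) ≈ {-4, 0}

A is real symmetric, so its spectrum consists of real eigenvalues. Expanding the characteristic polynomial of the displayed matrix gives
  det(λ I - A) = p(λ) = λ^2 + (4)λ + (0).
Solving p(λ) = 0 yields eigenvalues ≈ -4, 0. (A is shown rounded to 4 decimals, so these recover the underlying integer eigenvalues to within that precision.)
Verification: the trace of A = -4 equals the sum of eigenvalues -4, and det(A) ≈ -0.0001 matches the eigenvalue product 0.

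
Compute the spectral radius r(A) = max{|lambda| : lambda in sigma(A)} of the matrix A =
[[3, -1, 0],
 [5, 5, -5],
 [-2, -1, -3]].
r(A) ≈ 4.8006

The eigenvalues of A are the roots of its characteristic polynomial. With M = A (coefficients from the trace, the sum of principal 2x2 minors, and det A):
  p(λ) = det(λ I - M) = λ^3 - 5λ^2 - 9λ + 85.
No integer candidate from the rational root theorem (±divisors of 85) is a root, so the roots are irrational. The cubic discriminant is Δ = -78784 < 0, so there is one real root and a complex-conjugate pair. p(-4) = -23 and p(-3) = 40 have opposite signs, so a root lies in (-4, -3); Newton's method refines it to λ ≈ -3.6883. Dividing out (λ - (-3.6883)) leaves approximately λ^2 - 8.6883λ + 23.0456. For λ^2 - 8.6883λ + 23.0456 the discriminant is -16.695. It is negative, so the remaining roots are the complex-conjugate pair λ ≈ 4.3442 ± 2.043i. Their product equals the constant term, so |λ|^2 ≈ 23.0456 and |λ| ≈ 4.8006.
Thus the eigenvalues (to 4 decimals) are -3.6883 (modulus 3.6883); 4.3442 ± 2.043i (modulus 4.8006). The spectral radius is the largest modulus: r(A) ≈ 4.8006. (Cross-check: r(A) ≤ ||A||_2 ≈ 8.7471; equality holds whenever A is normal, though it can also hold for some non-normal A.)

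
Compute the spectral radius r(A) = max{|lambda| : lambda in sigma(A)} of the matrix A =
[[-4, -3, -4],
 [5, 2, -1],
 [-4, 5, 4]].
r(A) ≈ 5.241

The eigenvalues of A are the roots of its characteristic polynomial. With M = A (coefficients from the trace, the sum of principal 2x2 minors, and det A):
  p(λ) = det(λ I - M) = λ^3 - 2λ^2 - 12λ + 136.
No integer candidate from the rational root theorem (±divisors of 136) is a root, so the roots are irrational. The cubic discriminant is Δ = -428800 < 0, so there is one real root and a complex-conjugate pair. p(-6) = -80 and p(-5) = 21 have opposite signs, so a root lies in (-6, -5); Newton's method refines it to λ ≈ -5.241. Dividing out (λ - (-5.241)) leaves approximately λ^2 - 7.241λ + 25.9495. For λ^2 - 7.241λ + 25.9495 the discriminant is -51.3665. It is negative, so the remaining roots are the complex-conjugate pair λ ≈ 3.6205 ± 3.5835i. Their product equals the constant term, so |λ|^2 ≈ 25.9495 and |λ| ≈ 5.0941.
Thus the eigenvalues (to 4 decimals) are -5.241 (modulus 5.241); 3.6205 ± 3.5835i (modulus 5.0941). The spectral radius is the largest modulus: r(A) ≈ 5.241. (Cross-check: r(A) ≤ ||A||_2 ≈ 8.1258; equality holds whenever A is normal, though it can also hold for some non-normal A.)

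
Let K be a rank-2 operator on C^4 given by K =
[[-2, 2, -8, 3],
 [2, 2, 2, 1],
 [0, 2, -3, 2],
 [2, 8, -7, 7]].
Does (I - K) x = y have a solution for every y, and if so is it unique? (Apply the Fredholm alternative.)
(I - K) is invertible (det(I - K) = -36 ≠ 0), so for every y in C^4 the equation (I - K) x = y has a unique solution.

K has rank 2 and factors as K = U V^T = u1 v1^T + u2 v2^T with u1 = (-2, 0, -1, -3), v1 = (0, -2, 3, -2), u2 = (1, -1, 0, -1), v2 = (-2, -2, -2, -1) (multiplying out reproduces the displayed K). The nonzero eigenvalues of U V^T coincide with those of the 2 x 2 matrix G = V^T U = [[v1·u1, v1·u2], [v2·u1, v2·u2]] = [[3, 4], [9, 1]], and by the Sylvester determinant identity det(I_4 - U V^T) = det(I_2 - V^T U) = det([[-2, -4], [-9, 0]]) = (-2)(0) - (-4)(-9) = -36. (Direct check: I - K =
[[3, -2, 8, -3],
 [-2, -1, -2, -1],
 [0, -2, 4, -2],
 [-2, -8, 7, -6]]
has determinant -36.) The finite-dimensional Fredholm alternative says: either (I - K) is invertible, or ker(I - K) ≠ {0} and then range(I - K) = ker((I - K)^*)^⊥, with dim ker(I - K) = dim ker((I - K)^*). Since det(I - K) ≠ 0, 1 is not an eigenvalue of K and ker(I - K) = {0}, so we are in the first case: for every y there is a unique x = (I - K)^(-1) y. (Explicitly, by the Woodbury identity, (I - U V^T)^(-1) = I + U (I_2 - G)^(-1) V^T.)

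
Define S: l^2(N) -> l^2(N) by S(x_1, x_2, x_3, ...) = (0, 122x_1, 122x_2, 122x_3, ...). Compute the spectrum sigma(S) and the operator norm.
sigma(S) = closed disk {z in C : |z| ≤ 122}; ||S|| = 122

Note S = 122·U where U is the unit right shift (U x)_k = x_{k-1} (with x_0 := 0); so ||S|| = 122||U|| and sigma(S) = 122·sigma(U). ||S x||^2 = sum_{k≥1} |122x_k|^2 = 14884||x||^2, so ||S|| = 122 and sigma(S) ⊂ {|z| ≤ 122}. For any |lambda| < 122, the equation (S - lambda I) x = 0 forces x_1 = 0, then 122x_k = lambda x_{k+1} ⇒ x = 0, so S has no eigenvalues. But (S - lambda I) is not surjective for |lambda| < 122: solving (S - lambda I) x = e_1 would require x_n proportional to (lambda/122)^(-n), which is not in l^2. So every |lambda| < 122 lies in the residual spectrum. The boundary |lambda| = 122 is in the approximate point spectrum (the spectrum is closed). Hence sigma(S) is the closed disk of radius 122.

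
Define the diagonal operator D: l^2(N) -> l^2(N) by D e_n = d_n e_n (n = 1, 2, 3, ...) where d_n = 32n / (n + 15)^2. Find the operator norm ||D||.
||D|| = 8/15 (attained at n = 15)

For D diagonal, ||D|| = sup_n |d_n|. Treat f(x) = 32x / (x + 15)^2 for real x > 0. By the quotient rule, f'(x) = 32(15 - x)/(x + 15)^3, which is positive for x < 15 and negative for x > 15. So f has a unique maximum at x = 15, and since 15 is a positive integer, the supremum over n ≥ 1 is attained at n = 15: d_15 = 32·15/(15 + 15)^2 = 32·15/900 = 8/15. Hence ||D|| = 8/15.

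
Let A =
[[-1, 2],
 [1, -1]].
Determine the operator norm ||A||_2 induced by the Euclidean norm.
||A||_2 = sqrt((7 + sqrt(45))/2) ≈ 2.618 (= sqrt(largest eigenvalue of A^T A))

||A||_2 = sigma_max(A) = sqrt(lambda_max(A^T A)). Form the symmetric matrix M = A^T A =
[[2, -3],
 [-3, 5]].
Its characteristic polynomial (trace, determinant of M give the coefficients) is
  p(λ) = det(λ I - M) = λ^2 - 7λ + 1.
For λ^2 - 7λ + 1 the discriminant is 45. It is nonnegative but not a perfect square, so the roots are real and irrational: λ = (7 ± sqrt(45))/2 ≈ 6.8541, 0.1459.
So the eigenvalues of A^T A are ≈ 0.1459, 6.8541 (all ≥ 0, as they must be for A^T A). The largest is λ_max = (7 + sqrt(45))/2 ≈ 6.8541, hence ||A||_2 = sqrt(λ_max) = sqrt((7 + sqrt(45))/2) ≈ 2.618.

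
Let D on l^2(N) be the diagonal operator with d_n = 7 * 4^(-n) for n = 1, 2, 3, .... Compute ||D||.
||D|| = 7/4 (attained at n = 1)

For D diagonal, ||D|| = sup_n |d_n|. The sequence d_n = 7 * 4^(-n) is positive and strictly decreasing (ratio 4^(-1) < 1), so the supremum is d_1 = 7/4. Hence ||D|| = 7/4.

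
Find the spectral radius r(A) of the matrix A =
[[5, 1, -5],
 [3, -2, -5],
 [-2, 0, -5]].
r(A) ≈ 6.3464

The eigenvalues of A are the roots of its characteristic polynomial. With M = A (coefficients from the trace, the sum of principal 2x2 minors, and det A):
  p(λ) = det(λ I - M) = λ^3 + 2λ^2 - 38λ - 95.
No integer candidate from the rational root theorem (±divisors of 95) is a root, so the roots are irrational. The cubic discriminant is Δ = 114589 > 0, so there are three distinct real roots. p(-6) = -11 and p(-5) = 20 have opposite signs, so a root lies in (-6, -5); Newton's method refines it to λ ≈ -5.7373. p(-3) = 10 and p(-2) = -19 have opposite signs, so a root lies in (-3, -2); Newton's method refines it to λ ≈ -2.6091. p(6) = -35 and p(7) = 80 have opposite signs, so a root lies in (6, 7); Newton's method refines it to λ ≈ 6.3464. Check (Vieta): the three roots sum to -2, matching tr M = -2.
Thus the eigenvalues (to 4 decimals) are -5.7373 (modulus 5.7373); -2.6091 (modulus 2.6091); 6.3464 (modulus 6.3464). The spectral radius is the largest modulus: r(A) ≈ 6.3464. (Cross-check: r(A) ≤ ||A||_2 ≈ 9.5925; equality holds whenever A is normal, though it can also hold for some non-normal A.)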